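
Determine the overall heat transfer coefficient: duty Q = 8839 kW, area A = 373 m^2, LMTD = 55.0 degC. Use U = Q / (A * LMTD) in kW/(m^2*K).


From Q = U*A*LMTD, U = Q / (A * LMTD)
U = 8839 / (373 * 55.0) = 8839 / 20515 = 0.4309

0.4309 kW/(m^2*K)


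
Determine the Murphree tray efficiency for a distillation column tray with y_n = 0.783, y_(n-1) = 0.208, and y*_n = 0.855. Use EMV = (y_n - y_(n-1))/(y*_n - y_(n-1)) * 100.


Murphree vapor efficiency: EMV = (y_n - y_(n-1)) / (y*_n - y_(n-1)) * 100
EMV = (0.783 - 0.208) / (0.855 - 0.208) * 100 = 0.575 / 0.647 * 100 = 88.87

88.87 %


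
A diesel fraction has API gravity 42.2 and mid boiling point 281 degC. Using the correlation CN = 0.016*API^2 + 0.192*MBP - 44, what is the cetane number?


CN = 0.016 * 42.2^2 + 0.192 * 281 - 44
CN = 28.49344 + 53.952 - 44 = 38.44544

38.44544


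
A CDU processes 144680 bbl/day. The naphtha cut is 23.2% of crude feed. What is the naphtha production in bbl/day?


Crude throughput = 144680 bbl/day
Fraction yield = 23.2%
yield = throughput * fraction / 100
yield = 144680 * 23.2 / 100 = 33565.76

33565.76 bbl/day


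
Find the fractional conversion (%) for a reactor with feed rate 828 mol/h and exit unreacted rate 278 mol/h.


X = (F_in - F_out) / F_in * 100
Moles reacted = 828 - 278 = 550
X = 550 / 828 * 100
= 0.6643 * 100
= 66.43 %

66.43 %


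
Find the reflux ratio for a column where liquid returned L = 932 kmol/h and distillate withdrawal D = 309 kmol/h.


Reflux ratio definition: R = L / D (liquid returned / distillate withdrawn)
L = 932 kmol/h, D = 309 kmol/h
R = 932 / 309 = 3.016

3.016


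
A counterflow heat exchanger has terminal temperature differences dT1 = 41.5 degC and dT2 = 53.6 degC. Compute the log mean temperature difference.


LMTD = (dT1 - dT2) / ln(dT1/dT2)
= (41.5 - 53.6) / ln(41.5 / 53.6) = -12.1 / -0.255856 = 47.29

47.29 degC


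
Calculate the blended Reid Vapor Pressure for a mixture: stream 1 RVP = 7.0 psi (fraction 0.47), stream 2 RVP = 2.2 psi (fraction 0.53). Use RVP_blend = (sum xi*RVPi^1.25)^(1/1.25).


Chevron index: RVP_blend = (sum xi*RVPi^1.25)^(1/1.25)
RVP^1.25 terms: 0.47 * 7.0^1.25 + 0.53 * 2.2^1.25 = 6.77149
RVP_blend = 6.77149^(1/1.25) = 4.619

4.619 psi


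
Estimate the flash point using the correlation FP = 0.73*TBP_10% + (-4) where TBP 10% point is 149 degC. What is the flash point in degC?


FP = 0.73 * 149 + (-4) = 104.77

104.77 degC


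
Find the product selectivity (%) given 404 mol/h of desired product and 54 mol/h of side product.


Selectivity = desired / (desired + undesired) * 100
Total products = 404 + 54 = 458 mol/h
S = 404 / 458 * 100
= 0.8821 * 100
= 88.21 %

88.21 %


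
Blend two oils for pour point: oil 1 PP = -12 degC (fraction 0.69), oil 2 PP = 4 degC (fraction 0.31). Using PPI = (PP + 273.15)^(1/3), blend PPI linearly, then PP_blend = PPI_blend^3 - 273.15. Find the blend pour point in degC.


PPI_1 = (-12 + 273.15)^(1/3) = 6.391901
PPI_2 = (4 + 273.15)^(1/3) = 6.51986
PPI_blend = 0.69 * 6.391901 + 0.31 * 6.51986 = 6.431568
PP_blend = 6.431568^3 - 273.15 = 266.0422 - 273.15 = -7.11

-7.11 degC


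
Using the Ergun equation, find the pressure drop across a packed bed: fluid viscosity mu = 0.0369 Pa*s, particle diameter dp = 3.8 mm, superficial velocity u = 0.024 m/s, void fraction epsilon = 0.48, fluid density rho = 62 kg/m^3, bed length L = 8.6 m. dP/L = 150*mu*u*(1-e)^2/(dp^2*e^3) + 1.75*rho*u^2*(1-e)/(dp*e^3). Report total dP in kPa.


dp = 3.8 mm = 0.0038 m
Viscous term = 150*0.0369*0.024*(1-0.48)^2 / (0.0038^2*0.48^3) = 22492.9
Inertial term = 1.75*62*0.024^2*(1-0.48) / (0.0038*0.48^3) = 77.33
dP/L = 22492.9 + 77.33 = 22570.2 Pa/m
dP = 22570.2 * 8.6 / 1000 = 194.1 kPa

194.1 kPa


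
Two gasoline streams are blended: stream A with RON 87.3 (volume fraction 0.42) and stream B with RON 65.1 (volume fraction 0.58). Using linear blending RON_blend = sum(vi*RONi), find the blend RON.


Linear blending: RON_blend = sum(vi * RONi)
Contribution 1: 0.42 * 87.3 = 36.666
Contribution 2: 0.58 * 65.1 = 37.758
RON_blend = 36.666 + 37.758 = 74.424

74.424


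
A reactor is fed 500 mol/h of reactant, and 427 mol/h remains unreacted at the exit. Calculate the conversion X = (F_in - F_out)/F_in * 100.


X = (F_in - F_out) / F_in * 100
Moles reacted = 500 - 427 = 73
X = 73 / 500 * 100
= 0.1460 * 100
= 14.60 %

14.60 %


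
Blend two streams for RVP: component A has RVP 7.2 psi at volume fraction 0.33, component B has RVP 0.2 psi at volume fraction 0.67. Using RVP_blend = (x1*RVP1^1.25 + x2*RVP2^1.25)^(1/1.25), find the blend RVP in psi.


Chevron index: RVP_blend = (sum xi*RVPi^1.25)^(1/1.25)
RVP^1.25 terms: 0.33 * 7.2^1.25 + 0.67 * 0.2^1.25 = 3.98167
RVP_blend = 3.98167^(1/1.25) = 3.020

3.020 psi


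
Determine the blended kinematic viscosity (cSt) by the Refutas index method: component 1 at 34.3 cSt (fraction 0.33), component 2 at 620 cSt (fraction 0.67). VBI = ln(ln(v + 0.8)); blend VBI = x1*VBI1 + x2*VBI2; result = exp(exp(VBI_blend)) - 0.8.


Refutas method: VBN_i = 14.534*ln(ln(visc_i + 0.8)) + 10.975, blended linearly by mass fraction; since VBN is linear in VBI_i = ln(ln(visc_i + 0.8)) and the fractions sum to 1, blend VBI directly: visc = exp(exp(VBI_blend)) - 0.8
VBI_1 = ln(ln(34.3 + 0.8)) = 1.26926
VBI_2 = ln(ln(620 + 0.8)) = 1.86113
VBI_blend = 0.33 * 1.26926 + 0.67 * 1.86113 = 1.66581
visc_blend = exp(exp(1.66581)) - 0.8 = 197.5

197.5 cSt


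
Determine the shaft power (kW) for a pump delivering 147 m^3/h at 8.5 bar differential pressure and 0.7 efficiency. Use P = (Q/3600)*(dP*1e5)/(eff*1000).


Q = 147 / 3600 = 0.0408333 m^3/s
P = 0.0408333 * (8.5 * 1e5) / 0.7 / 1000 = 49.58

49.58 kW


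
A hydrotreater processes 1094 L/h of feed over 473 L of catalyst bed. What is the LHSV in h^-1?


LHSV = volumetric feed rate / catalyst volume
= 1094 L/h / 473 L
= 2.313 h^-1

2.313 h^-1


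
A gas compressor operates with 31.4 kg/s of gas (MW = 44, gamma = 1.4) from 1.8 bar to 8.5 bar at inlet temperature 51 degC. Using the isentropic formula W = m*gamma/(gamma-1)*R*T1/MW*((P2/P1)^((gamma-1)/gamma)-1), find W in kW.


Isentropic work: W = m*(gamma/(gamma-1))*(R*T1/MW)*((P2/P1)^((gamma-1)/gamma) - 1)
T1 = 51 + 273.15 = 324.15 K
Pressure ratio = 8.5 / 1.8 = 4.72222
Exponent = (1.4 - 1)/1.4 = 0.285714
(P2/P1)^exp - 1 = 4.72222^0.285714 - 1 = 0.558163
W = 31.4 * 1.4 / 0.4 * 8.314 * 324.15 / 44 * 0.558163 = 3757

3757 kW


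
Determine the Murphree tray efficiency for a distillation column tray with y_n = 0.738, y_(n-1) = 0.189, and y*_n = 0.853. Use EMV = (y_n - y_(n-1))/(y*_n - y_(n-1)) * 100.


Murphree vapor efficiency: EMV = (y_n - y_(n-1)) / (y*_n - y_(n-1)) * 100
EMV = (0.738 - 0.189) / (0.853 - 0.189) * 100 = 0.549 / 0.664 * 100 = 82.68

82.68 %


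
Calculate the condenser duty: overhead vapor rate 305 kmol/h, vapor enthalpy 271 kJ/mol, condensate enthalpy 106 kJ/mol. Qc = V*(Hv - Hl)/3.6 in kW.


Qc = 305 * (271 - 106) / 3.6 = 305 * 165 / 3.6 = 13980

13980 kW


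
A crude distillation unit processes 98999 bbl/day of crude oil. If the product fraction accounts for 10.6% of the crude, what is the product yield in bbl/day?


Crude throughput = 98999 bbl/day
Fraction yield = 10.6%
yield = throughput * fraction / 100
yield = 98999 * 10.6 / 100 = 10493.894

10493.894 bbl/day


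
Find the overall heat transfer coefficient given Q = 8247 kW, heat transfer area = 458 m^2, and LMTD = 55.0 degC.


From Q = U*A*LMTD, U = Q / (A * LMTD)
U = 8247 / (458 * 55.0) = 8247 / 25190 = 0.3274

0.3274 kW/(m^2*K)


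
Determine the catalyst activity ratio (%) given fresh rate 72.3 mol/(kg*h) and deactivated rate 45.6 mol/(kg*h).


Activity (%) = (rate_used / rate_fresh) * 100
rate_used = 45.6, rate_fresh = 72.3
= (45.6 / 72.3) * 100
= 0.6307 * 100 = 63.07

63.07 %


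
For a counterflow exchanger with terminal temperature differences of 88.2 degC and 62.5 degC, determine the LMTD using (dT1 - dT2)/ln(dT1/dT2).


LMTD = (dT1 - dT2) / ln(dT1/dT2)
= (88.2 - 62.5) / ln(88.2 / 62.5) = 25.7 / 0.34444 = 74.61

74.61 degC


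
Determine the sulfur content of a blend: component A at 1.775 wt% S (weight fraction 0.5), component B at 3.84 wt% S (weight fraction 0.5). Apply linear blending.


Linear sulfur blending: S_blend = x1*S1 + x2*S2
Contribution 1: 0.5 * 1.775 = 0.8875 wt%
Contribution 2: 0.5 * 3.84 = 1.92 wt%
S_blend = 0.8875 + 1.92 = 2.8075

2.8075 wt%


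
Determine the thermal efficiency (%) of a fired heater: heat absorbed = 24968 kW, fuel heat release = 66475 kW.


Furnace efficiency = Q_absorbed / Q_fuel * 100
= 24968 / 66475 * 100 = 37.56

37.56 %


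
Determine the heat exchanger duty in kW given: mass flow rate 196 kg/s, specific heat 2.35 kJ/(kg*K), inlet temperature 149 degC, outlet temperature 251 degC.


Q = m_dot * cp * delta_T
delta_T = 251 - 149 = 102 K
Q = 196 * 2.35 * 102
= 460.6 * 102
= 46981.2 kW

46981.2 kW


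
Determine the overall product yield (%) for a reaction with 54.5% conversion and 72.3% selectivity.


Overall yield = conversion (%) * selectivity (%) / 100
Conversion = 54.5%, Selectivity = 72.3%
Y = 54.5 * 72.3 / 100
= 39.4035 %

39.4035 %


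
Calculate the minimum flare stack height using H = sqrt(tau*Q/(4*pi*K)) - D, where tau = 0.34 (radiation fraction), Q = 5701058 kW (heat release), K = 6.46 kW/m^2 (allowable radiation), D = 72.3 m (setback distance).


tau*Q/(4*pi*K) = 0.34 * 5701058 / (4 * pi * 6.46) = 23877.7
sqrt(23877.7) = 154.524
H = 154.524 - 72.3 = 82.22

82.22 m


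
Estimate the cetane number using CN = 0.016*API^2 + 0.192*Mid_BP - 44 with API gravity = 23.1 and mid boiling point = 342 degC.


CN = 0.016 * 23.1^2 + 0.192 * 342 - 44
CN = 8.53776 + 65.664 - 44 = 30.20176

30.20176


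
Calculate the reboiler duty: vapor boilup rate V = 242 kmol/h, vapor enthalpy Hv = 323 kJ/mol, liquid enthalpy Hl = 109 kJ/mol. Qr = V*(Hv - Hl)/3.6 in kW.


Qr = 242 * (323 - 109) / 3.6 = 242 * 214 / 3.6 = 14390

14390 kW


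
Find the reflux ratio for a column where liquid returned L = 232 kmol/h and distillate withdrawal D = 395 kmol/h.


Reflux ratio definition: R = L / D (liquid returned / distillate withdrawn)
L = 232 kmol/h, D = 395 kmol/h
R = 232 / 395 = 0.5873

0.5873


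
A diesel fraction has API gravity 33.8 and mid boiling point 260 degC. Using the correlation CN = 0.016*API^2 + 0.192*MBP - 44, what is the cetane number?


CN = 0.016 * 33.8^2 + 0.192 * 260 - 44
CN = 18.27904 + 49.92 - 44 = 24.19904

24.19904


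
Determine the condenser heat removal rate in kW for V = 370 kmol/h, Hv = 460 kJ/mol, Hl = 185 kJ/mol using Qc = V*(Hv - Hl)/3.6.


Qc = 370 * (460 - 185) / 3.6 = 370 * 275 / 3.6 = 28260

28260 kW


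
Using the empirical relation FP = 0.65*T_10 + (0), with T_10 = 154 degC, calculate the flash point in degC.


FP = 0.65 * 154 + (0) = 100.1

100.1 degC


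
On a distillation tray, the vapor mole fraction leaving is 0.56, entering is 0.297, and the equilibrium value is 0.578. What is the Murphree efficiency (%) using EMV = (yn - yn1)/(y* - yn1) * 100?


Murphree vapor efficiency: EMV = (y_n - y_(n-1)) / (y*_n - y_(n-1)) * 100
EMV = (0.56 - 0.297) / (0.578 - 0.297) * 100 = 0.263 / 0.281 * 100 = 93.59

93.59 %


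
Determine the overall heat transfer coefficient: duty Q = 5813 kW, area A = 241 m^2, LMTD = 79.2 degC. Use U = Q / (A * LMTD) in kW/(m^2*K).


From Q = U*A*LMTD, U = Q / (A * LMTD)
U = 5813 / (241 * 79.2) = 5813 / 19087.2 = 0.3045

0.3045 kW/(m^2*K)


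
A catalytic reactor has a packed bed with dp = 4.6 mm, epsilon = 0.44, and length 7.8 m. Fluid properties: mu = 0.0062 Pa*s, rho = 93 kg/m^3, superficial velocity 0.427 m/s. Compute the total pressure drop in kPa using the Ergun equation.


dp = 4.6 mm = 0.0046 m
Viscous term = 150*0.0062*0.427*(1-0.44)^2 / (0.0046^2*0.44^3) = 69089.7
Inertial term = 1.75*93*0.427^2*(1-0.44) / (0.0046*0.44^3) = 42408.1
dP/L = 69089.7 + 42408.1 = 111498 Pa/m
dP = 111498 * 7.8 / 1000 = 869.7 kPa

869.7 kPa


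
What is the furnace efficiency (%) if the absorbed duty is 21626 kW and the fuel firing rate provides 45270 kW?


Furnace efficiency = Q_absorbed / Q_fuel * 100
= 21626 / 45270 * 100 = 47.77

47.77 %


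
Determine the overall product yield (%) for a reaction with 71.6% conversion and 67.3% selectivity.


Overall yield = conversion (%) * selectivity (%) / 100
Conversion = 71.6%, Selectivity = 67.3%
Y = 71.6 * 67.3 / 100
= 48.1868 %

48.1868 %


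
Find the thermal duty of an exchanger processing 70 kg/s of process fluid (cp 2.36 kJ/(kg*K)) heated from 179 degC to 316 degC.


Q = m_dot * cp * delta_T
delta_T = 316 - 179 = 137 K
Q = 70 * 2.36 * 137
= 165.2 * 137
= 22632.4 kW

22632.4 kW


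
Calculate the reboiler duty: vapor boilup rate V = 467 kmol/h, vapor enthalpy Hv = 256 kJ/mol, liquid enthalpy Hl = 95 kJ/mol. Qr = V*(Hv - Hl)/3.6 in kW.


Qr = 467 * (256 - 95) / 3.6 = 467 * 161 / 3.6 = 20890

20890 kW


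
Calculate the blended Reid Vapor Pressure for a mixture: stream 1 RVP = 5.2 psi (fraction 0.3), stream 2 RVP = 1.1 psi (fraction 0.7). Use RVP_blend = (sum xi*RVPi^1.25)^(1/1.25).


Chevron index: RVP_blend = (sum xi*RVPi^1.25)^(1/1.25)
RVP^1.25 terms: 0.3 * 5.2^1.25 + 0.7 * 1.1^1.25 = 3.1443
RVP_blend = 3.1443^(1/1.25) = 2.500

2.500 psi


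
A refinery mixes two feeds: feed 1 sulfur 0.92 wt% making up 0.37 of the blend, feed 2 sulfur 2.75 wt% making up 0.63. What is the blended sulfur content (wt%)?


Linear sulfur blending: S_blend = x1*S1 + x2*S2
Contribution 1: 0.37 * 0.92 = 0.3404 wt%
Contribution 2: 0.63 * 2.75 = 1.7325 wt%
S_blend = 0.3404 + 1.7325 = 2.0729

2.0729 wt%


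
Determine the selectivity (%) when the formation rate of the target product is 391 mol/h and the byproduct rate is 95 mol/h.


Selectivity = desired / (desired + undesired) * 100
Total products = 391 + 95 = 486 mol/h
S = 391 / 486 * 100
= 0.8045 * 100
= 80.45 %

80.45 %


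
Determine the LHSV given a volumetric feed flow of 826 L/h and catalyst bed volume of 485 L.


LHSV = volumetric feed rate / catalyst volume
= 826 L/h / 485 L
= 1.703 h^-1

1.703 h^-1


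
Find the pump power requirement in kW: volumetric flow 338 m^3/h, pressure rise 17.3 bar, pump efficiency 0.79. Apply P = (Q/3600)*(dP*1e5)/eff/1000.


Q = 338 / 3600 = 0.0938889 m^3/s
P = 0.0938889 * (17.3 * 1e5) / 0.79 / 1000 = 205.6

205.6 kW


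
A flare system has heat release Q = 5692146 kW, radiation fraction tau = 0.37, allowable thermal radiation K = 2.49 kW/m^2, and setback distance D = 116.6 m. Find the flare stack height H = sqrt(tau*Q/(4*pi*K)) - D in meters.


tau*Q/(4*pi*K) = 0.37 * 5692146 / (4 * pi * 2.49) = 67308.3
sqrt(67308.3) = 259.438
H = 259.438 - 116.6 = 142.8

142.8 m


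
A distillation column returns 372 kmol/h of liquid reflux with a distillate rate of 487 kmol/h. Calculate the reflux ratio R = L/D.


Reflux ratio definition: R = L / D (liquid returned / distillate withdrawn)
L = 372 kmol/h, D = 487 kmol/h
R = 372 / 487 = 0.7639

0.7639


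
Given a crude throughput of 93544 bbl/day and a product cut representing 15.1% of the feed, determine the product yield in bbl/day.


Crude throughput = 93544 bbl/day
Fraction yield = 15.1%
yield = throughput * fraction / 100
yield = 93544 * 15.1 / 100 = 14125.144

14125.144 bbl/day


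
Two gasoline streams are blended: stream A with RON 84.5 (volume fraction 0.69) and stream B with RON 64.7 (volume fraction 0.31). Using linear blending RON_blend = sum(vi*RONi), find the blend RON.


Linear blending: RON_blend = sum(vi * RONi)
Contribution 1: 0.69 * 84.5 = 58.305
Contribution 2: 0.31 * 64.7 = 20.057
RON_blend = 58.305 + 20.057 = 78.362

78.362


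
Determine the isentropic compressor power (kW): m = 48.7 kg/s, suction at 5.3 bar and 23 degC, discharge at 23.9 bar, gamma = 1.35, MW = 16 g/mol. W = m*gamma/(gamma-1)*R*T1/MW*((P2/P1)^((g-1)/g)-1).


Isentropic work: W = m*(gamma/(gamma-1))*(R*T1/MW)*((P2/P1)^((gamma-1)/gamma) - 1)
T1 = 23 + 273.15 = 296.15 K
Pressure ratio = 23.9 / 5.3 = 4.50943
Exponent = (1.35 - 1)/1.35 = 0.259259
(P2/P1)^exp - 1 = 4.50943^0.259259 - 1 = 0.477702
W = 48.7 * 1.35 / 0.35 * 8.314 * 296.15 / 16 * 0.477702 = 13810

13810 kW


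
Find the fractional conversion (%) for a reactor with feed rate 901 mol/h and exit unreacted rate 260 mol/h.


X = (F_in - F_out) / F_in * 100
Moles reacted = 901 - 260 = 641
X = 641 / 901 * 100
= 0.7114 * 100
= 71.14 %

71.14 %


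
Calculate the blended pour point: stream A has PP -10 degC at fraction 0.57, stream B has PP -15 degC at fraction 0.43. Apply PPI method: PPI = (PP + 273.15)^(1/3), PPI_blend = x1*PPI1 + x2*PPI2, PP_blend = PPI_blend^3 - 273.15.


PPI_1 = (-10 + 273.15)^(1/3) = 6.408176
PPI_2 = (-15 + 273.15)^(1/3) = 6.36733
PPI_blend = 0.57 * 6.408176 + 0.43 * 6.36733 = 6.390612
PP_blend = 6.390612^3 - 273.15 = 260.9921 - 273.15 = -12.16

-12.16 degC


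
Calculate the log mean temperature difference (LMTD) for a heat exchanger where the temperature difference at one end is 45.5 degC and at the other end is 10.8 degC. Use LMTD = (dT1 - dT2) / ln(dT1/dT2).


LMTD = (dT1 - dT2) / ln(dT1/dT2)
= (45.5 - 10.8) / ln(45.5 / 10.8) = 34.7 / 1.43817 = 24.13

24.13 degC


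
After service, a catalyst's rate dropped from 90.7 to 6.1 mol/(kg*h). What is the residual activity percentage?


Activity (%) = (rate_used / rate_fresh) * 100
rate_used = 6.1, rate_fresh = 90.7
= (6.1 / 90.7) * 100
= 0.06725 * 100 = 6.725

6.725 %


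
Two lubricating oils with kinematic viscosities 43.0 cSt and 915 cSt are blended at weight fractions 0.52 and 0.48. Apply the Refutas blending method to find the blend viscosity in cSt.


Refutas method: VBN_i = 14.534*ln(ln(visc_i + 0.8)) + 10.975, blended linearly by mass fraction; since VBN is linear in VBI_i = ln(ln(visc_i + 0.8)) and the fractions sum to 1, blend VBI directly: visc = exp(exp(VBI_blend)) - 0.8
VBI_1 = ln(ln(43.0 + 0.8)) = 1.32963
VBI_2 = ln(ln(915 + 0.8)) = 1.91983
VBI_blend = 0.52 * 1.32963 + 0.48 * 1.91983 = 1.61293
visc_blend = exp(exp(1.61293)) - 0.8 = 150.2

150.2 cSt


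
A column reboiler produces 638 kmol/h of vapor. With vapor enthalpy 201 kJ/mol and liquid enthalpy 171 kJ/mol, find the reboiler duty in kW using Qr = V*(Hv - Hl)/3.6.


Qr = 638 * (201 - 171) / 3.6 = 638 * 30 / 3.6 = 5317

5317 kW


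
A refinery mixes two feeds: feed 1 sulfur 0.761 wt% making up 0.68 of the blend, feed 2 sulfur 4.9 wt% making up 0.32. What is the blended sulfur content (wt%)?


Linear sulfur blending: S_blend = x1*S1 + x2*S2
Contribution 1: 0.68 * 0.761 = 0.51748 wt%
Contribution 2: 0.32 * 4.9 = 1.568 wt%
S_blend = 0.51748 + 1.568 = 2.08548

2.08548 wt%


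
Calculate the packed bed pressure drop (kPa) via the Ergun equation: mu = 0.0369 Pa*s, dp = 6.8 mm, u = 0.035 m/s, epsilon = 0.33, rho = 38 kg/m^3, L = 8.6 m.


dp = 6.8 mm = 0.0068 m
Viscous term = 150*0.0369*0.035*(1-0.33)^2 / (0.0068^2*0.33^3) = 52333
Inertial term = 1.75*38*0.035^2*(1-0.33) / (0.0068*0.33^3) = 223.348
dP/L = 52333 + 223.348 = 52556.3 Pa/m
dP = 52556.3 * 8.6 / 1000 = 452.0 kPa

452.0 kPa


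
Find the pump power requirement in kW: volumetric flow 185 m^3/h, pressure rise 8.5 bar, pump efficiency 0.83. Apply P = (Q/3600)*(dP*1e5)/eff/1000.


Q = 185 / 3600 = 0.0513889 m^3/s
P = 0.0513889 * (8.5 * 1e5) / 0.83 / 1000 = 52.63

52.63 kW


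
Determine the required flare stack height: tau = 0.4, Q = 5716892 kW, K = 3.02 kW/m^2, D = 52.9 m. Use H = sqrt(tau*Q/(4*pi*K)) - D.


tau*Q/(4*pi*K) = 0.4 * 5716892 / (4 * pi * 3.02) = 60256.4
sqrt(60256.4) = 245.472
H = 245.472 - 52.9 = 192.6

192.6 m


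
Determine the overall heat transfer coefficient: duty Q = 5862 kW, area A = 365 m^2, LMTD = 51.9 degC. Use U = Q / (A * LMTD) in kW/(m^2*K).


From Q = U*A*LMTD, U = Q / (A * LMTD)
U = 5862 / (365 * 51.9) = 5862 / 18943.5 = 0.3094

0.3094 kW/(m^2*K)


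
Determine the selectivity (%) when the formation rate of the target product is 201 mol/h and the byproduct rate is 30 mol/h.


Selectivity = desired / (desired + undesired) * 100
Total products = 201 + 30 = 231 mol/h
S = 201 / 231 * 100
= 0.8701 * 100
= 87.01 %

87.01 %


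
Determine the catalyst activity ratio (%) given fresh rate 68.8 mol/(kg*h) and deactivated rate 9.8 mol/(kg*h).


Activity (%) = (rate_used / rate_fresh) * 100
rate_used = 9.8, rate_fresh = 68.8
= (9.8 / 68.8) * 100
= 0.1424 * 100 = 14.24

14.24 %


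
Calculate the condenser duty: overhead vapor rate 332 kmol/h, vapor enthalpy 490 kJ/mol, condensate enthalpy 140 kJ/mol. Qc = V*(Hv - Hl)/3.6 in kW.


Qc = 332 * (490 - 140) / 3.6 = 332 * 350 / 3.6 = 32280

32280 kW


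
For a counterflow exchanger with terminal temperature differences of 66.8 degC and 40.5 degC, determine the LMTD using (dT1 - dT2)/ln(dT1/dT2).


LMTD = (dT1 - dT2) / ln(dT1/dT2)
= (66.8 - 40.5) / ln(66.8 / 40.5) = 26.3 / 0.500401 = 52.56

52.56 degC


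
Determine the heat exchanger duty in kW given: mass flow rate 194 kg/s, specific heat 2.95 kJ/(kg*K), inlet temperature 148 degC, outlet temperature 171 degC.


Q = m_dot * cp * delta_T
delta_T = 171 - 148 = 23 K
Q = 194 * 2.95 * 23
= 572.3 * 23
= 13162.9 kW

13162.9 kW


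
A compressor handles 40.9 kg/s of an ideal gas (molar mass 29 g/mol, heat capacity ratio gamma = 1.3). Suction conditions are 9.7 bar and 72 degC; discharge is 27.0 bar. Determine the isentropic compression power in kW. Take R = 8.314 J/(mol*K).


Isentropic work: W = m*(gamma/(gamma-1))*(R*T1/MW)*((P2/P1)^((gamma-1)/gamma) - 1)
T1 = 72 + 273.15 = 345.15 K
Pressure ratio = 27.0 / 9.7 = 2.78351
Exponent = (1.3 - 1)/1.3 = 0.230769
(P2/P1)^exp - 1 = 2.78351^0.230769 - 1 = 0.26648
W = 40.9 * 1.3 / 0.3 * 8.314 * 345.15 / 29 * 0.26648 = 4673

4673 kW


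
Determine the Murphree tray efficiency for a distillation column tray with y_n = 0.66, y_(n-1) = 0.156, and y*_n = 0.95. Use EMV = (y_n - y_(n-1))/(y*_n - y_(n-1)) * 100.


Murphree vapor efficiency: EMV = (y_n - y_(n-1)) / (y*_n - y_(n-1)) * 100
EMV = (0.66 - 0.156) / (0.95 - 0.156) * 100 = 0.504 / 0.794 * 100 = 63.48

63.48 %


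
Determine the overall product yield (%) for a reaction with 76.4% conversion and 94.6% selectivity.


Overall yield = conversion (%) * selectivity (%) / 100
Conversion = 76.4%, Selectivity = 94.6%
Y = 76.4 * 94.6 / 100
= 72.2744 %

72.2744 %


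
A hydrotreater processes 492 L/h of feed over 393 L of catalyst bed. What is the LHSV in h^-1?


LHSV = volumetric feed rate / catalyst volume
= 492 L/h / 393 L
= 1.252 h^-1

1.252 h^-1


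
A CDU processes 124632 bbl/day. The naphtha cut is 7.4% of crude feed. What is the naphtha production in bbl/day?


Crude throughput = 124632 bbl/day
Fraction yield = 7.4%
yield = throughput * fraction / 100
yield = 124632 * 7.4 / 100 = 9222.768

9222.768 bbl/day


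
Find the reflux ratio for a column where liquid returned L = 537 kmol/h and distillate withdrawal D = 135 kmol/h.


Reflux ratio definition: R = L / D (liquid returned / distillate withdrawn)
L = 537 kmol/h, D = 135 kmol/h
R = 537 / 135 = 3.978

3.978


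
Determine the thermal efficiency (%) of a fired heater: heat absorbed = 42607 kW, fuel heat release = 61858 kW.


Furnace efficiency = Q_absorbed / Q_fuel * 100
= 42607 / 61858 * 100 = 68.88

68.88 %


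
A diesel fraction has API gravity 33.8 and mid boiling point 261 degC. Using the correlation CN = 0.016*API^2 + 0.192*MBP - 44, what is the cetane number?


CN = 0.016 * 33.8^2 + 0.192 * 261 - 44
CN = 18.27904 + 50.112 - 44 = 24.39104

24.39104


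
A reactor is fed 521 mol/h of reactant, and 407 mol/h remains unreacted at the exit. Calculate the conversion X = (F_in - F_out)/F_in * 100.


X = (F_in - F_out) / F_in * 100
Moles reacted = 521 - 407 = 114
X = 114 / 521 * 100
= 0.2188 * 100
= 21.88 %

21.88 %


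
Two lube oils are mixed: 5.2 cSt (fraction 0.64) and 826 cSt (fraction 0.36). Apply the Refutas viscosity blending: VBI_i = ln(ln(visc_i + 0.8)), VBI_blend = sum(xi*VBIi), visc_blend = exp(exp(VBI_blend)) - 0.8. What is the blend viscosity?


Refutas method: VBN_i = 14.534*ln(ln(visc_i + 0.8)) + 10.975, blended linearly by mass fraction; since VBN is linear in VBI_i = ln(ln(visc_i + 0.8)) and the fractions sum to 1, blend VBI directly: visc = exp(exp(VBI_blend)) - 0.8
VBI_1 = ln(ln(5.2 + 0.8)) = 0.583198
VBI_2 = ln(ln(826 + 0.8)) = 1.90473
VBI_blend = 0.64 * 0.583198 + 0.36 * 1.90473 = 1.05895
visc_blend = exp(exp(1.05895)) - 0.8 = 17.07

17.07 cSt


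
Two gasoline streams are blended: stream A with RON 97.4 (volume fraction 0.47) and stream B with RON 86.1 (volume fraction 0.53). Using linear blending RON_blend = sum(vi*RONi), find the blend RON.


Linear blending: RON_blend = sum(vi * RONi)
Contribution 1: 0.47 * 97.4 = 45.778
Contribution 2: 0.53 * 86.1 = 45.633
RON_blend = 45.778 + 45.633 = 91.411

91.411


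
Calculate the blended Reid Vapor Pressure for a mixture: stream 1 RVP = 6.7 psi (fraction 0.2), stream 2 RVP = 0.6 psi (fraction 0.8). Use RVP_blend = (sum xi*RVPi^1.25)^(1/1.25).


Chevron index: RVP_blend = (sum xi*RVPi^1.25)^(1/1.25)
RVP^1.25 terms: 0.2 * 6.7^1.25 + 0.8 * 0.6^1.25 = 2.57833
RVP_blend = 2.57833^(1/1.25) = 2.133

2.133 psi


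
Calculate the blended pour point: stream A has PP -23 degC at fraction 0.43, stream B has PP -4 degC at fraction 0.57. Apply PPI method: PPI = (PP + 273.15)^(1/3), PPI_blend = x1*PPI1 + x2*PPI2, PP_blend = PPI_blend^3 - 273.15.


PPI_1 = (-23 + 273.15)^(1/3) = 6.300865
PPI_2 = (-4 + 273.15)^(1/3) = 6.456514
PPI_blend = 0.43 * 6.300865 + 0.57 * 6.456514 = 6.389585
PP_blend = 6.389585^3 - 273.15 = 260.8663 - 273.15 = -12.28

-12.28 degC


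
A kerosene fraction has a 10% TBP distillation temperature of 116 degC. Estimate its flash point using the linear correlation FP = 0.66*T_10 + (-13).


FP = 0.66 * 116 + (-13) = 63.56

63.56 degC


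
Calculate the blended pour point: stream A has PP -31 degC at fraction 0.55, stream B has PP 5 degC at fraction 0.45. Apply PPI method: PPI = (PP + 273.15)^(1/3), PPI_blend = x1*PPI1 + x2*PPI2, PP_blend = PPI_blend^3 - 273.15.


PPI_1 = (-31 + 273.15)^(1/3) = 6.232967
PPI_2 = (5 + 273.15)^(1/3) = 6.527693
PPI_blend = 0.55 * 6.232967 + 0.45 * 6.527693 = 6.365594
PP_blend = 6.365594^3 - 273.15 = 257.9389 - 273.15 = -15.21

-15.21 degC


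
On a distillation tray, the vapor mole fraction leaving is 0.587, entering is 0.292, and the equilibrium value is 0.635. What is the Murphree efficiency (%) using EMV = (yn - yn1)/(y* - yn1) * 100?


Murphree vapor efficiency: EMV = (y_n - y_(n-1)) / (y*_n - y_(n-1)) * 100
EMV = (0.587 - 0.292) / (0.635 - 0.292) * 100 = 0.295 / 0.343 * 100 = 86.01

86.01 %


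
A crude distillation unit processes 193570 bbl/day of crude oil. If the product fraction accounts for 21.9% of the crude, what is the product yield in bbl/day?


Crude throughput = 193570 bbl/day
Fraction yield = 21.9%
yield = throughput * fraction / 100
yield = 193570 * 21.9 / 100 = 42391.83

42391.83 bbl/day


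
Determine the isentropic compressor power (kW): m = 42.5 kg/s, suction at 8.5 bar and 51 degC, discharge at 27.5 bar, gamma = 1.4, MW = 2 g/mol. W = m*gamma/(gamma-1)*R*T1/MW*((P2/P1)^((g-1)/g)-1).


Isentropic work: W = m*(gamma/(gamma-1))*(R*T1/MW)*((P2/P1)^((gamma-1)/gamma) - 1)
T1 = 51 + 273.15 = 324.15 K
Pressure ratio = 27.5 / 8.5 = 3.23529
Exponent = (1.4 - 1)/1.4 = 0.285714
(P2/P1)^exp - 1 = 3.23529^0.285714 - 1 = 0.398587
W = 42.5 * 1.4 / 0.4 * 8.314 * 324.15 / 2 * 0.398587 = 79890

79890 kW


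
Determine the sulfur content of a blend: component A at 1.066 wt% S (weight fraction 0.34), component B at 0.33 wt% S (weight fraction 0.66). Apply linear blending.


Linear sulfur blending: S_blend = x1*S1 + x2*S2
Contribution 1: 0.34 * 1.066 = 0.36244 wt%
Contribution 2: 0.66 * 0.33 = 0.2178 wt%
S_blend = 0.36244 + 0.2178 = 0.58024

0.58024 wt%


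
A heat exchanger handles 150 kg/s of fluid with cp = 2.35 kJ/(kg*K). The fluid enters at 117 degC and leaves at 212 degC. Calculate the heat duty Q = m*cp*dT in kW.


Q = m_dot * cp * delta_T
delta_T = 212 - 117 = 95 K
Q = 150 * 2.35 * 95
= 352.5 * 95
= 33487.5 kW

33487.5 kW


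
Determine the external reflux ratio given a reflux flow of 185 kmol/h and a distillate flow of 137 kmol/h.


Reflux ratio definition: R = L / D (liquid returned / distillate withdrawn)
L = 185 kmol/h, D = 137 kmol/h
R = 185 / 137 = 1.350

1.350


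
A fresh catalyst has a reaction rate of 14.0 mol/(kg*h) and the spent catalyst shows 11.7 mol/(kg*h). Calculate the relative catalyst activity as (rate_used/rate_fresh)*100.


Activity (%) = (rate_used / rate_fresh) * 100
rate_used = 11.7, rate_fresh = 14.0
= (11.7 / 14.0) * 100
= 0.8357 * 100 = 83.57

83.57 %


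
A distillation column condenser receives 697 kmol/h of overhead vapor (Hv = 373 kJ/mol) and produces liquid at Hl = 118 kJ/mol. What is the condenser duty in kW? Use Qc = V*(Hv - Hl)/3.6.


Qc = 697 * (373 - 118) / 3.6 = 697 * 255 / 3.6 = 49370

49370 kW


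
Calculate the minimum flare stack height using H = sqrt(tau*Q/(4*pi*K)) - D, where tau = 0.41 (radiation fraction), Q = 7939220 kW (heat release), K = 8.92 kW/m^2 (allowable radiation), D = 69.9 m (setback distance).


tau*Q/(4*pi*K) = 0.41 * 7939220 / (4 * pi * 8.92) = 29039.4
sqrt(29039.4) = 170.41
H = 170.41 - 69.9 = 100.5

100.5 m


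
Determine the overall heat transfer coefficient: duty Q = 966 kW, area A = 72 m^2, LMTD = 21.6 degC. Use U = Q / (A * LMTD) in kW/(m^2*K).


From Q = U*A*LMTD, U = Q / (A * LMTD)
U = 966 / (72 * 21.6) = 966 / 1555.2 = 0.6211

0.6211 kW/(m^2*K)


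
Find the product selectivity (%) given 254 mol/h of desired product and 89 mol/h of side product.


Selectivity = desired / (desired + undesired) * 100
Total products = 254 + 89 = 343 mol/h
S = 254 / 343 * 100
= 0.7405 * 100
= 74.05 %

74.05 %


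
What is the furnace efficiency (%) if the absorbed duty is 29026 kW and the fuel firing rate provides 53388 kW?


Furnace efficiency = Q_absorbed / Q_fuel * 100
= 29026 / 53388 * 100 = 54.37

54.37 %


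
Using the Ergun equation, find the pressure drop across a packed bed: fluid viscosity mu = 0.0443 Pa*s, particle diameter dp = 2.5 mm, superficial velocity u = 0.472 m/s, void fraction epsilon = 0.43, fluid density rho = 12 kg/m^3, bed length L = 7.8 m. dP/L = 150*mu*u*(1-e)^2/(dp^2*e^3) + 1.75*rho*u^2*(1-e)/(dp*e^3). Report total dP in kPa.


dp = 2.5 mm = 0.0025 m
Viscous term = 150*0.0443*0.472*(1-0.43)^2 / (0.0025^2*0.43^3) = 2050700
Inertial term = 1.75*12*0.472^2*(1-0.43) / (0.0025*0.43^3) = 13416.3
dP/L = 2050700 + 13416.3 = 2064120 Pa/m
dP = 2064120 * 7.8 / 1000 = 16100 kPa

16100 kPa


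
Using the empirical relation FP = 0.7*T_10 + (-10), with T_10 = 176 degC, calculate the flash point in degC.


FP = 0.7 * 176 + (-10) = 113.2

113.2 degC


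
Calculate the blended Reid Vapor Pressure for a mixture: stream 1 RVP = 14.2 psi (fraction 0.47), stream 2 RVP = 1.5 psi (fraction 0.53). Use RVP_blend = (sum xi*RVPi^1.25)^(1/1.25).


Chevron index: RVP_blend = (sum xi*RVPi^1.25)^(1/1.25)
RVP^1.25 terms: 0.47 * 14.2^1.25 + 0.53 * 1.5^1.25 = 13.8354
RVP_blend = 13.8354^(1/1.25) = 8.181

8.181 psi


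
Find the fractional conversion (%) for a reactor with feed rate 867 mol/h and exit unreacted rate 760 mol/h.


X = (F_in - F_out) / F_in * 100
Moles reacted = 867 - 760 = 107
X = 107 / 867 * 100
= 0.1234 * 100
= 12.34 %

12.34 %


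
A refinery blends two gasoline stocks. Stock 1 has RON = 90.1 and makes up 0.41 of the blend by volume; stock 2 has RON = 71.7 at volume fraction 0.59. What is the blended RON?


Linear blending: RON_blend = sum(vi * RONi)
Contribution 1: 0.41 * 90.1 = 36.941
Contribution 2: 0.59 * 71.7 = 42.303
RON_blend = 36.941 + 42.303 = 79.244

79.244


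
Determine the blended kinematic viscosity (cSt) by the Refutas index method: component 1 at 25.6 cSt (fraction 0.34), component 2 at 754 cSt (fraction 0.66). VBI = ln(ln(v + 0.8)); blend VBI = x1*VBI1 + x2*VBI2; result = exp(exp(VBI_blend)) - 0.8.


Refutas method: VBN_i = 14.534*ln(ln(visc_i + 0.8)) + 10.975, blended linearly by mass fraction; since VBN is linear in VBI_i = ln(ln(visc_i + 0.8)) and the fractions sum to 1, blend VBI directly: visc = exp(exp(VBI_blend)) - 0.8
VBI_1 = ln(ln(25.6 + 0.8)) = 1.18582
VBI_2 = ln(ln(754 + 0.8)) = 1.89107
VBI_blend = 0.34 * 1.18582 + 0.66 * 1.89107 = 1.65129
visc_blend = exp(exp(1.65129)) - 0.8 = 183.0

183.0 cSt


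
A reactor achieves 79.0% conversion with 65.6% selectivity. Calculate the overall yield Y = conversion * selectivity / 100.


Overall yield = conversion (%) * selectivity (%) / 100
Conversion = 79.0%, Selectivity = 65.6%
Y = 79.0 * 65.6 / 100
= 51.824 %

51.824 %


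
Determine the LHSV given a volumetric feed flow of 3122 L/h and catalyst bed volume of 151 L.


LHSV = volumetric feed rate / catalyst volume
= 3122 L/h / 151 L
= 20.68 h^-1

20.68 h^-1


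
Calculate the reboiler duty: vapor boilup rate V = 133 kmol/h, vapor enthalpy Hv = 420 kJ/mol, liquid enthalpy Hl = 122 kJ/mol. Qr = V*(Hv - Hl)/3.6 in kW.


Qr = 133 * (420 - 122) / 3.6 = 133 * 298 / 3.6 = 11010

11010 kW


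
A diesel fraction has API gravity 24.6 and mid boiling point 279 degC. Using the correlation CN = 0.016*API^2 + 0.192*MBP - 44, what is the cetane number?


CN = 0.016 * 24.6^2 + 0.192 * 279 - 44
CN = 9.68256 + 53.568 - 44 = 19.25056

19.25056


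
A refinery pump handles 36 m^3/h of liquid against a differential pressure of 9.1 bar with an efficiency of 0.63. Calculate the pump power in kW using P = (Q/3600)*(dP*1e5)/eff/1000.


Q = 36 / 3600 = 0.01 m^3/s
P = 0.01 * (9.1 * 1e5) / 0.63 / 1000 = 14.44

14.44 kW


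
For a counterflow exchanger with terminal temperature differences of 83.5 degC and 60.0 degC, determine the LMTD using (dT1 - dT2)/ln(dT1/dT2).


LMTD = (dT1 - dT2) / ln(dT1/dT2)
= (83.5 - 60.0) / ln(83.5 / 60.0) = 23.5 / 0.330502 = 71.10

71.10 degC


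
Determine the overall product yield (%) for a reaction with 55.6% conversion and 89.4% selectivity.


Overall yield = conversion (%) * selectivity (%) / 100
Conversion = 55.6%, Selectivity = 89.4%
Y = 55.6 * 89.4 / 100
= 49.7064 %

49.7064 %


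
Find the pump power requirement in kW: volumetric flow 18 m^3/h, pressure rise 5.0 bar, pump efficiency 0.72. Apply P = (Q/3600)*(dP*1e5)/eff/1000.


Q = 18 / 3600 = 0.005 m^3/s
P = 0.005 * (5.0 * 1e5) / 0.72 / 1000 = 3.472

3.472 kW


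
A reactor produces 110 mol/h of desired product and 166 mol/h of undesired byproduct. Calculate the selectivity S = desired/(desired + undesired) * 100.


Selectivity = desired / (desired + undesired) * 100
Total products = 110 + 166 = 276 mol/h
S = 110 / 276 * 100
= 0.3986 * 100
= 39.86 %

39.86 %


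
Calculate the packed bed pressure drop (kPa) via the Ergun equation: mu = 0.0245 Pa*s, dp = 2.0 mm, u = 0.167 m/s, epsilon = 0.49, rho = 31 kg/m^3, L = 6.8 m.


dp = 2.0 mm = 0.002 m
Viscous term = 150*0.0245*0.167*(1-0.49)^2 / (0.002^2*0.49^3) = 339208
Inertial term = 1.75*31*0.167^2*(1-0.49) / (0.002*0.49^3) = 3279.33
dP/L = 339208 + 3279.33 = 342487 Pa/m
dP = 342487 * 6.8 / 1000 = 2329 kPa

2329 kPa


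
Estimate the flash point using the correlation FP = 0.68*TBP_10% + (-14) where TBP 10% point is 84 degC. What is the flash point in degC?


FP = 0.68 * 84 + (-14) = 43.12

43.12 degC


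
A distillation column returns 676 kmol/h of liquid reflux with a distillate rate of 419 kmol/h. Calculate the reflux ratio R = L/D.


Reflux ratio definition: R = L / D (liquid returned / distillate withdrawn)
L = 676 kmol/h, D = 419 kmol/h
R = 676 / 419 = 1.613

1.613


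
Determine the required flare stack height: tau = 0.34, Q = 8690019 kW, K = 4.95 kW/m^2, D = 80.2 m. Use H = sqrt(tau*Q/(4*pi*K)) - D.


tau*Q/(4*pi*K) = 0.34 * 8690019 / (4 * pi * 4.95) = 47499
sqrt(47499) = 217.943
H = 217.943 - 80.2 = 137.7

137.7 m


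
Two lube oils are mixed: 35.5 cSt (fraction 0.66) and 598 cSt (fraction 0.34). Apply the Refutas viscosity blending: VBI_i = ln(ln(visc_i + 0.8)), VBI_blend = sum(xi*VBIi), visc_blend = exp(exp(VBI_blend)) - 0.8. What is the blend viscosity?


Refutas method: VBN_i = 14.534*ln(ln(visc_i + 0.8)) + 10.975, blended linearly by mass fraction; since VBN is linear in VBI_i = ln(ln(visc_i + 0.8)) and the fractions sum to 1, blend VBI directly: visc = exp(exp(VBI_blend)) - 0.8
VBI_1 = ln(ln(35.5 + 0.8)) = 1.27866
VBI_2 = ln(ln(598 + 0.8)) = 1.85551
VBI_blend = 0.66 * 1.27866 + 0.34 * 1.85551 = 1.47479
visc_blend = exp(exp(1.47479)) - 0.8 = 78.25

78.25 cSt


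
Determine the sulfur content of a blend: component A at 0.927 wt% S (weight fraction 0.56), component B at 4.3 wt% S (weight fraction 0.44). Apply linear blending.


Linear sulfur blending: S_blend = x1*S1 + x2*S2
Contribution 1: 0.56 * 0.927 = 0.51912 wt%
Contribution 2: 0.44 * 4.3 = 1.892 wt%
S_blend = 0.51912 + 1.892 = 2.41112

2.41112 wt%


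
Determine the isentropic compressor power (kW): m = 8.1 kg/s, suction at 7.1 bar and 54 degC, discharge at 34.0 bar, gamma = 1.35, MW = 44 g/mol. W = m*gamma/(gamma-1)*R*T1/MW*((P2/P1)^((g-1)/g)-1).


Isentropic work: W = m*(gamma/(gamma-1))*(R*T1/MW)*((P2/P1)^((gamma-1)/gamma) - 1)
T1 = 54 + 273.15 = 327.15 K
Pressure ratio = 34.0 / 7.1 = 4.78873
Exponent = (1.35 - 1)/1.35 = 0.259259
(P2/P1)^exp - 1 = 4.78873^0.259259 - 1 = 0.500905
W = 8.1 * 1.35 / 0.35 * 8.314 * 327.15 / 44 * 0.500905 = 967.4

967.4 kW


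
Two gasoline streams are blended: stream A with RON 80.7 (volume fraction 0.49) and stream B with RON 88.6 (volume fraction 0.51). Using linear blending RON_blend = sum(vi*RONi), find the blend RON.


Linear blending: RON_blend = sum(vi * RONi)
Contribution 1: 0.49 * 80.7 = 39.543
Contribution 2: 0.51 * 88.6 = 45.186
RON_blend = 39.543 + 45.186 = 84.729

84.729


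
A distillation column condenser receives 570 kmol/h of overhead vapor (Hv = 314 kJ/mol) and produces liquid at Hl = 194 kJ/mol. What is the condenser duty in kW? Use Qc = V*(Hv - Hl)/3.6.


Qc = 570 * (314 - 194) / 3.6 = 570 * 120 / 3.6 = 19000

19000 kW


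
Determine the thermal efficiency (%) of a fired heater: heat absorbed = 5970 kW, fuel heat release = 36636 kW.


Furnace efficiency = Q_absorbed / Q_fuel * 100
= 5970 / 36636 * 100 = 16.30

16.30 %


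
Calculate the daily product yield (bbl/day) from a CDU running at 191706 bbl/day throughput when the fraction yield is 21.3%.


Crude throughput = 191706 bbl/day
Fraction yield = 21.3%
yield = throughput * fraction / 100
yield = 191706 * 21.3 / 100 = 40833.378

40833.378 bbl/day


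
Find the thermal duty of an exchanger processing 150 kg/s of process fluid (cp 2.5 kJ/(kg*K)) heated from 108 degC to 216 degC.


Q = m_dot * cp * delta_T
delta_T = 216 - 108 = 108 K
Q = 150 * 2.5 * 108
= 375 * 108
= 40500 kW

40500 kW


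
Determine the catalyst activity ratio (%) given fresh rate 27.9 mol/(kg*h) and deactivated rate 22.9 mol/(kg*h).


Activity (%) = (rate_used / rate_fresh) * 100
rate_used = 22.9, rate_fresh = 27.9
= (22.9 / 27.9) * 100
= 0.8208 * 100 = 82.08

82.08 %


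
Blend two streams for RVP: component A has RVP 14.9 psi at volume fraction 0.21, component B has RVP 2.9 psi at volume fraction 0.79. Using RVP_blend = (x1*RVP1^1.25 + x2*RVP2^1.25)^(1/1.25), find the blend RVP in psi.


Chevron index: RVP_blend = (sum xi*RVPi^1.25)^(1/1.25)
RVP^1.25 terms: 0.21 * 14.9^1.25 + 0.79 * 2.9^1.25 = 9.13723
RVP_blend = 9.13723^(1/1.25) = 5.870

5.870 psi


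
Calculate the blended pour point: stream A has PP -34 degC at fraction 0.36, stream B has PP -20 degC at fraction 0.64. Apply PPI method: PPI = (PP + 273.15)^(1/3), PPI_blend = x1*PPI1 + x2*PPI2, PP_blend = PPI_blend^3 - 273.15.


PPI_1 = (-34 + 273.15)^(1/3) = 6.20712
PPI_2 = (-20 + 273.15)^(1/3) = 6.325953
PPI_blend = 0.36 * 6.20712 + 0.64 * 6.325953 = 6.283173
PP_blend = 6.283173^3 - 273.15 = 248.0488 - 273.15 = -25.1

-25.1 degC
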